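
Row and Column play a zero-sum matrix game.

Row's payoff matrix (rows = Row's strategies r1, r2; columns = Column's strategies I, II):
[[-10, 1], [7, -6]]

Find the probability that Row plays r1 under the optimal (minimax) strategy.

Row minima are -10 and -6, so Row's maximin is -6; column maxima are 7 and 1, so Column's minimax is 1. These differ, so the equilibrium is in mixed strategies.
Let Row play r1 with probability p. Column is indifferent when −10p + 7(1−p) = p − 6(1−p), giving p = 13/24.

13/24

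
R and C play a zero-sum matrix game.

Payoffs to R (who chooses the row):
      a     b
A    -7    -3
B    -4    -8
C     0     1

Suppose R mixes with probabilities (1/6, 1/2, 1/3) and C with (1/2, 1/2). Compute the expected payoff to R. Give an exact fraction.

Against (1/2, 1/2), each row's expected payoff is A: -5; B: -6; C: 1/2.
Taking the (1/6, 1/2, 1/3)-weighted average: (1/6)·(-5) + (1/2)·(-6) + (1/3)·(1/2) = -11/3.

-11/3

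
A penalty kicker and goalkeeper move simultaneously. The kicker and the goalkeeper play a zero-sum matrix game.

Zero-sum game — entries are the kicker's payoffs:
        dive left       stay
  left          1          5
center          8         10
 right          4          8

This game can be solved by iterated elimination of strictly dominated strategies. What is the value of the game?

8

Row right is strictly dominated by row center (8>4, 10>8); eliminate right.
Column stay is strictly dominated by dive left for the goalkeeper (1<5, 8<10); eliminate stay.
Row left is strictly dominated by row center (8>1); eliminate left.
Only (center, dive left) remains, with payoff 8.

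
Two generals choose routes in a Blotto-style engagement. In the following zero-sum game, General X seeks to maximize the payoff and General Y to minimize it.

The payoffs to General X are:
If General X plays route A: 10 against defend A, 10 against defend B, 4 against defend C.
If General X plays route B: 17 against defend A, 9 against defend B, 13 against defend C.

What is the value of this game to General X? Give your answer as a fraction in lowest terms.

47/5

Column defend A is strictly dominated by defend C for General Y (it gives General X more in every row).
The remaining 2×2 game on (route A, route B) × (defend B, defend C) has no saddle point. Let General X play route A with probability p; indifference gives 10p + 9(1−p) = 4p + 13(1−p), so p = 2/5.
Similarly General Y's optimal q on defend B is 9/10, and the value is 10·(9/10) + (4)·(1/10) = 47/5.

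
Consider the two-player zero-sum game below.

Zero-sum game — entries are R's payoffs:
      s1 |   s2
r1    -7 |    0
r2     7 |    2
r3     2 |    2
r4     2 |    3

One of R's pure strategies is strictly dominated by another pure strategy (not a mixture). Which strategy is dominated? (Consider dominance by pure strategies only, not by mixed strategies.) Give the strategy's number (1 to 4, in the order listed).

Compare r1 with r2: 7 > -7, 2 > 0.
So r2 strictly dominates r1 for R; r1 is strictly dominated.

1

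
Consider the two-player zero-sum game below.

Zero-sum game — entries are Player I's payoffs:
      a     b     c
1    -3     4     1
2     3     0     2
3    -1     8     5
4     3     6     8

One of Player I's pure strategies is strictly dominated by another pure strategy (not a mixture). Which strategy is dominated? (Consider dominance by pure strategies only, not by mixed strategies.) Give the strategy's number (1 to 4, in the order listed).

1

Compare 1 with 3: -1 > -3, 8 > 4, 5 > 1.
So 3 strictly dominates 1 for Player I; 1 is strictly dominated.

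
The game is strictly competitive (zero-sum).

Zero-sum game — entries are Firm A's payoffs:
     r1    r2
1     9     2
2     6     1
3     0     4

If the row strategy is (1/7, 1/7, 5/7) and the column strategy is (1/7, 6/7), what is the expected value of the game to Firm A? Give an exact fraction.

Against (1/7, 6/7), each row's expected payoff is 1: 3; 2: 12/7; 3: 24/7.
Taking the (1/7, 1/7, 5/7)-weighted average: (1/7)·(3) + (1/7)·(12/7) + (5/7)·(24/7) = 153/49.

153/49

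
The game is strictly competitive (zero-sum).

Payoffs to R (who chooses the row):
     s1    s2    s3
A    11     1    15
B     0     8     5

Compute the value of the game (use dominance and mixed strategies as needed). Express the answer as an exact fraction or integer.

Column s3 is strictly dominated by s1 for C (it gives R more in every row).
The remaining 2×2 game on (A, B) × (s1, s2) has no saddle point. Let R play A with probability p; indifference gives 11p = p + 8(1−p), so p = 4/9.
Similarly C's optimal q on s1 is 7/18, and the value is 11·(7/18) + (1)·(11/18) = 44/9.

44/9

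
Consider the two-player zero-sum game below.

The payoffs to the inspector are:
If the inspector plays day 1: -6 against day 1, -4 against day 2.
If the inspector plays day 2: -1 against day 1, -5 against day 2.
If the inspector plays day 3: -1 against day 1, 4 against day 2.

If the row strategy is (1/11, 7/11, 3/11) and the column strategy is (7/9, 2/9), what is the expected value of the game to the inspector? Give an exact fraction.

-166/99

Against (7/9, 2/9), each row's expected payoff is day 1: -50/9; day 2: -17/9; day 3: 1/9.
Taking the (1/11, 7/11, 3/11)-weighted average: (1/11)·(-50/9) + (7/11)·(-17/9) + (3/11)·(1/9) = -166/99.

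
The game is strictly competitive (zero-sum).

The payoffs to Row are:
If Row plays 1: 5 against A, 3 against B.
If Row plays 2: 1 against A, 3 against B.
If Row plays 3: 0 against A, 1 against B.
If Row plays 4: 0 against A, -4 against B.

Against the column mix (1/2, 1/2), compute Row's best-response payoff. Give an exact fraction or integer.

1: (5)·(1/2) + (3)·(1/2) = 4.
2: (1)·(1/2) + (3)·(1/2) = 2.
3: (0)·(1/2) + (1)·(1/2) = 1/2.
4: (0)·(1/2) + (-4)·(1/2) = -2.
The best pure response is 1 with expected payoff 4.

4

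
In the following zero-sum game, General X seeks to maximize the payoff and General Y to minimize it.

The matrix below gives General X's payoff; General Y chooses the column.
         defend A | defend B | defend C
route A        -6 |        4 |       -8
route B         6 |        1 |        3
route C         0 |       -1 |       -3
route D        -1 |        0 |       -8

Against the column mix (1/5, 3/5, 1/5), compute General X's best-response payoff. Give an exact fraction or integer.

12/5

route A: (-6)·(1/5) + (4)·(3/5) + (-8)·(1/5) = -2/5.
route B: (6)·(1/5) + (1)·(3/5) + (3)·(1/5) = 12/5.
route C: (0)·(1/5) + (-1)·(3/5) + (-3)·(1/5) = -6/5.
route D: (-1)·(1/5) + (0)·(3/5) + (-8)·(1/5) = -9/5.
The best pure response is route B with expected payoff 12/5.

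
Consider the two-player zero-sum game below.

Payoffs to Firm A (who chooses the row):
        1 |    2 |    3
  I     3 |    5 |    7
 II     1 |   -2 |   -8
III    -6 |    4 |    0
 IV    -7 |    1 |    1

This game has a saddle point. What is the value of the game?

Row minima: 3, -8, -6, -7 → Firm A's maximin is 3.
Column maxima: 3, 5, 7 → Firm B's minimax is 3.
They coincide at (I, 1), so the value is 3.

3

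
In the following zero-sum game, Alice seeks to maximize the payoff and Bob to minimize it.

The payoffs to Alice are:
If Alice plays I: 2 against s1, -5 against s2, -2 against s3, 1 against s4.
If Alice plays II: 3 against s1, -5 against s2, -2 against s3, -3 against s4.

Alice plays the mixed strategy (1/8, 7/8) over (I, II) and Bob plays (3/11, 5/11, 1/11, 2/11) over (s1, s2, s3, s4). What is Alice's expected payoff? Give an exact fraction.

Against (3/11, 5/11, 1/11, 2/11), each row's expected payoff is I: -19/11; II: -24/11.
Taking the (1/8, 7/8)-weighted average: (1/8)·(-19/11) + (7/8)·(-24/11) = -17/8.

-17/8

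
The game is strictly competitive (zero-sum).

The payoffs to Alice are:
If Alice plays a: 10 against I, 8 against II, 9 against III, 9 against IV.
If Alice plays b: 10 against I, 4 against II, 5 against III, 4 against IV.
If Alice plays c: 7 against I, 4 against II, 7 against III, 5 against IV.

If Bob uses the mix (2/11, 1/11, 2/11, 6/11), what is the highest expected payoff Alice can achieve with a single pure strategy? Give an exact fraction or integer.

a: (10)·(2/11) + (8)·(1/11) + (9)·(2/11) + (9)·(6/11) = 100/11.
b: (10)·(2/11) + (4)·(1/11) + (5)·(2/11) + (4)·(6/11) = 58/11.
c: (7)·(2/11) + (4)·(1/11) + (7)·(2/11) + (5)·(6/11) = 62/11.
The best pure response is a with expected payoff 100/11.

100/11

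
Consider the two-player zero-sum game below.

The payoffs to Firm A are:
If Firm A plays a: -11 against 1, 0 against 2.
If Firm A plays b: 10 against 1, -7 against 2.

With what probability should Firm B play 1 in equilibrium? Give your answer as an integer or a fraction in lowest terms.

Row minima are -11 and -7, so Firm A's maximin is -7; column maxima are 10 and 0, so Firm B's minimax is 0. These differ, so the equilibrium is in mixed strategies.
Let Firm B play 1 with probability q. Firm A is indifferent when −11q = 10q − 7(1−q), giving q = 1/4.

1/4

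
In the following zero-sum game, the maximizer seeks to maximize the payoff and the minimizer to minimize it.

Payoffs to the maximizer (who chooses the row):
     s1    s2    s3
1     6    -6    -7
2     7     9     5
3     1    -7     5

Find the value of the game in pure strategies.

Row minima: -7, 5, -7 → the maximizer's maximin is 5.
Column maxima: 7, 9, 5 → the minimizer's minimax is 5.
They coincide at (2, s3), so the value is 5.

5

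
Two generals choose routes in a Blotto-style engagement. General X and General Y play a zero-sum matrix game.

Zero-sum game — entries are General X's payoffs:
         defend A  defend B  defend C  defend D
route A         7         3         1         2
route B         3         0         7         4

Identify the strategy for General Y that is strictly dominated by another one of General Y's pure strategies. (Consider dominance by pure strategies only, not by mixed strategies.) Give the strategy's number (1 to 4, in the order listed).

1

General Y prefers columns that give General X less. Compare defend A with defend B: 3 < 7, 0 < 3.
So defend B strictly dominates defend A for General Y; defend A is strictly dominated.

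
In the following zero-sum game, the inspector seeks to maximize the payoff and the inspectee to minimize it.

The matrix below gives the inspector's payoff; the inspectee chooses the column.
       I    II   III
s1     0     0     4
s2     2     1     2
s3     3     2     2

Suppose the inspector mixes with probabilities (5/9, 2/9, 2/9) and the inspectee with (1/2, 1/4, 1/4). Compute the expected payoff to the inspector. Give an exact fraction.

3/2

Against (1/2, 1/4, 1/4), each row's expected payoff is s1: 1; s2: 7/4; s3: 5/2.
Taking the (5/9, 2/9, 2/9)-weighted average: (5/9)·(1) + (2/9)·(7/4) + (2/9)·(5/2) = 3/2.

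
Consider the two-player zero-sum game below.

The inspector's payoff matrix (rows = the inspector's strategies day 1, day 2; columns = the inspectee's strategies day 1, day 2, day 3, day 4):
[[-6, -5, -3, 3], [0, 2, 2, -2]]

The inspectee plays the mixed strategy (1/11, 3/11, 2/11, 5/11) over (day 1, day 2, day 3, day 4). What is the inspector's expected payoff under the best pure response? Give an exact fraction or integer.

0

day 1: (-6)·(1/11) + (-5)·(3/11) + (-3)·(2/11) + (3)·(5/11) = -12/11.
day 2: (0)·(1/11) + (2)·(3/11) + (2)·(2/11) + (-2)·(5/11) = 0.
The best pure response is day 2 with expected payoff 0.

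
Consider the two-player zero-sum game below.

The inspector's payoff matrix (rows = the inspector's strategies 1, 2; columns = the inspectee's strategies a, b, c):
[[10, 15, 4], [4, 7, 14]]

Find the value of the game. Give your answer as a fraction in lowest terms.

31/4

Column b is strictly dominated by a for the inspectee (it gives the inspector more in every row).
The remaining 2×2 game on (1, 2) × (a, c) has no saddle point. Let the inspector play 1 with probability p; indifference gives 10p + 4(1−p) = 4p + 14(1−p), so p = 5/8.
Similarly the inspectee's optimal q on a is 5/8, and the value is 10·(5/8) + (4)·(3/8) = 31/4.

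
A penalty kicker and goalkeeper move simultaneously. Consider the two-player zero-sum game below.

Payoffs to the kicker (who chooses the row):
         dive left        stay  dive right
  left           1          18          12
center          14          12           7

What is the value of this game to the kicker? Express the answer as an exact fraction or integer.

161/18

Column stay is strictly dominated by dive right for the goalkeeper (it gives the kicker more in every row).
The remaining 2×2 game on (left, center) × (dive left, dive right) has no saddle point. Let the kicker play left with probability p; indifference gives p + 14(1−p) = 12p + 7(1−p), so p = 7/18.
Similarly the goalkeeper's optimal q on dive left is 5/18, and the value is 1·(5/18) + (12)·(13/18) = 161/18.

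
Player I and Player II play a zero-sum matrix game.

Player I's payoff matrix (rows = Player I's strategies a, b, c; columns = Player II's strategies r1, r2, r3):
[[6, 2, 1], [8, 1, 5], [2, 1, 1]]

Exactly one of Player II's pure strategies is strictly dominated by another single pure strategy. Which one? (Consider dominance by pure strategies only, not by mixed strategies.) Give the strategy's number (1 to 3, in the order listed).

1

Player II prefers columns that give Player I less. Compare r1 with r2: 2 < 6, 1 < 8, 1 < 2.
So r2 strictly dominates r1 for Player II; r1 is strictly dominated.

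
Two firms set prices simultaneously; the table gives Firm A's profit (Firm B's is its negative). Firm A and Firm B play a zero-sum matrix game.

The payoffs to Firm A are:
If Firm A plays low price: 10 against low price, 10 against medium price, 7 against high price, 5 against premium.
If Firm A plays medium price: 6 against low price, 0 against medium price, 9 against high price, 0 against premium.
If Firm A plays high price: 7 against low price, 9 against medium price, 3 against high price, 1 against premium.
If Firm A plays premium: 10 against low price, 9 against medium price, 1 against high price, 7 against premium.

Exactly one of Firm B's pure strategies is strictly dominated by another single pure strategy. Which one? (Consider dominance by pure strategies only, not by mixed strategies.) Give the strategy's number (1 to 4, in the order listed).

Firm B prefers columns that give Firm A less. Compare low price with premium: 5 < 10, 0 < 6, 1 < 7, 7 < 10.
So premium strictly dominates low price for Firm B; low price is strictly dominated.

1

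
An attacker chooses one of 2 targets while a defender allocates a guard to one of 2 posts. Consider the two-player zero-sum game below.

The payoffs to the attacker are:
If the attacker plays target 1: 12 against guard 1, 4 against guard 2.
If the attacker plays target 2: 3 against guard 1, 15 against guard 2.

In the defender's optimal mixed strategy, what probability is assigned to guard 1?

11/20

Row minima are 4 and 3, so the attacker's maximin is 4; column maxima are 12 and 15, so the defender's minimax is 12. These differ, so the equilibrium is in mixed strategies.
Let the defender play guard 1 with probability q. The attacker is indifferent when 12q + 4(1−q) = 3q + 15(1−q), giving q = 11/20.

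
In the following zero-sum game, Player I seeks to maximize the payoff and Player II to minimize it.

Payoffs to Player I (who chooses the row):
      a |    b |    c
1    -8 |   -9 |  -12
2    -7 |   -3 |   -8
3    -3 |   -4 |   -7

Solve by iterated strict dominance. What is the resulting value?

Row 1 is strictly dominated by row 2 (-7>-8, -3>-9, -8>-12); eliminate 1.
Column b is strictly dominated by c for Player II (-8<-3, -7<-4); eliminate b.
Row 2 is strictly dominated by row 3 (-3>-7, -7>-8); eliminate 2.
Column a is strictly dominated by c for Player II (-7<-3); eliminate a.
Only (3, c) remains, with payoff -7.

-7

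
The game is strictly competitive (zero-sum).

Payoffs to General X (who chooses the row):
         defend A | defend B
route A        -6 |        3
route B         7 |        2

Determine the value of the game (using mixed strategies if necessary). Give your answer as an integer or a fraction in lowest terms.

33/14

Row minima are -6 and 2, so General X's maximin is 2; column maxima are 7 and 3, so General Y's minimax is 3. These differ, so the equilibrium is in mixed strategies.
Let General X play route A with probability p. General Y is indifferent when −6p + 7(1−p) = 3p + 2(1−p), giving p = 5/14.
Let General Y play defend A with probability q. General X is indifferent when −6q + 3(1−q) = 7q + 2(1−q), giving q = 1/14.
The value is -6·(1/14) + (3)·(13/14) = 33/14.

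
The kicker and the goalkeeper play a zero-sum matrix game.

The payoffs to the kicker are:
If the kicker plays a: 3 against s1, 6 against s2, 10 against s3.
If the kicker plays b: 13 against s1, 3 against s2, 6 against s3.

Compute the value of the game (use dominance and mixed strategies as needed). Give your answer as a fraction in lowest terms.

69/13

Column s3 is strictly dominated by s2 for the goalkeeper (it gives the kicker more in every row).
The remaining 2×2 game on (a, b) × (s1, s2) has no saddle point. Let the kicker play a with probability p; indifference gives 3p + 13(1−p) = 6p + 3(1−p), so p = 10/13.
Similarly the goalkeeper's optimal q on s1 is 3/13, and the value is 3·(3/13) + (6)·(10/13) = 69/13.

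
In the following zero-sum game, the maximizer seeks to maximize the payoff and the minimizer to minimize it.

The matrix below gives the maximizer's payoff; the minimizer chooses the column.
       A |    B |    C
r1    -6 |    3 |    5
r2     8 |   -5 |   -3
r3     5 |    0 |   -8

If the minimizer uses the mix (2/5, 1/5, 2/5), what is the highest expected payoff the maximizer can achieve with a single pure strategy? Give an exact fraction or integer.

r1: (-6)·(2/5) + (3)·(1/5) + (5)·(2/5) = 1/5.
r2: (8)·(2/5) + (-5)·(1/5) + (-3)·(2/5) = 1.
r3: (5)·(2/5) + (0)·(1/5) + (-8)·(2/5) = -6/5.
The best pure response is r2 with expected payoff 1.

1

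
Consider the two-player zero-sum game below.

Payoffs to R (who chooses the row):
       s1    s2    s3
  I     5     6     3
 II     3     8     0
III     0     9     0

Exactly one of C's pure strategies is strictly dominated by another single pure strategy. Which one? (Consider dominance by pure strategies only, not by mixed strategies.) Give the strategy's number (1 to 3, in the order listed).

2

C prefers columns that give R less. Compare s2 with s1: 5 < 6, 3 < 8, 0 < 9.
So s1 strictly dominates s2 for C; s2 is strictly dominated.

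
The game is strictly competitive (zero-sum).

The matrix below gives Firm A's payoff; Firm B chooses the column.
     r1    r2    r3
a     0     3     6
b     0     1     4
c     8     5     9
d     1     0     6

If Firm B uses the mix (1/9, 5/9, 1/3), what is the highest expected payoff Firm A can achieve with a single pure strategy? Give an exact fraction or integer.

a: (0)·(1/9) + (3)·(5/9) + (6)·(1/3) = 11/3.
b: (0)·(1/9) + (1)·(5/9) + (4)·(1/3) = 17/9.
c: (8)·(1/9) + (5)·(5/9) + (9)·(1/3) = 20/3.
d: (1)·(1/9) + (0)·(5/9) + (6)·(1/3) = 19/9.
The best pure response is c with expected payoff 20/3.

20/3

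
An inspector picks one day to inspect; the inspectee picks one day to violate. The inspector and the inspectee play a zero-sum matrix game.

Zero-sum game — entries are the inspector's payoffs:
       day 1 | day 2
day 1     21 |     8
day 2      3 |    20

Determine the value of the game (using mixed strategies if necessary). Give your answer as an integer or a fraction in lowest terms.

Row minima are 8 and 3, so the inspector's maximin is 8; column maxima are 21 and 20, so the inspectee's minimax is 20. These differ, so the equilibrium is in mixed strategies.
Let the inspector play day 1 with probability p. The inspectee is indifferent when 21p + 3(1−p) = 8p + 20(1−p), giving p = 17/30.
Let the inspectee play day 1 with probability q. The inspector is indifferent when 21q + 8(1−q) = 3q + 20(1−q), giving q = 2/5.
The value is 21·(2/5) + (8)·(3/5) = 66/5.

66/5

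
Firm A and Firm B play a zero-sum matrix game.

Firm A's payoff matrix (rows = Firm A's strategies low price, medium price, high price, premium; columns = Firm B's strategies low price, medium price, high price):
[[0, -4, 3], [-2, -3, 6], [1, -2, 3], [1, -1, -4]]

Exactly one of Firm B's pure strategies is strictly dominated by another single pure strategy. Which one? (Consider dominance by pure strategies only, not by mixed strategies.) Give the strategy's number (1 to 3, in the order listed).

1

Firm B prefers columns that give Firm A less. Compare low price with medium price: -4 < 0, -3 < -2, -2 < 1, -1 < 1.
So medium price strictly dominates low price for Firm B; low price is strictly dominated.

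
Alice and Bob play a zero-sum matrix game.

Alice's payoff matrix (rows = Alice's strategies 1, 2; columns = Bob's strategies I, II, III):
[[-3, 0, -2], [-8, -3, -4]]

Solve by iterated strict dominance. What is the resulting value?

-3

Row 2 is strictly dominated by row 1 (-3>-8, 0>-3, -2>-4); eliminate 2.
Column II is strictly dominated by I for Bob (-3<0); eliminate II.
Column III is strictly dominated by I for Bob (-3<-2); eliminate III.
Only (1, I) remains, with payoff -3.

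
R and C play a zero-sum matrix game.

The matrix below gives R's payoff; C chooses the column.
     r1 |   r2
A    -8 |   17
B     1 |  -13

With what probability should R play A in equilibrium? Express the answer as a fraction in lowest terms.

Row minima are -8 and -13, so R's maximin is -8; column maxima are 1 and 17, so C's minimax is 1. These differ, so the equilibrium is in mixed strategies.
Let R play A with probability p. C is indifferent when −8p + (1−p) = 17p − 13(1−p), giving p = 14/39.

14/39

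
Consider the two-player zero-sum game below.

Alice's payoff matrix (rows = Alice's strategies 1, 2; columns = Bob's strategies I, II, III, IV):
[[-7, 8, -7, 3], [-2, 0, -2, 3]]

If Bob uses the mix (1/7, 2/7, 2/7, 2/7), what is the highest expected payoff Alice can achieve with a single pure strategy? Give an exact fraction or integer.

1: (-7)·(1/7) + (8)·(2/7) + (-7)·(2/7) + (3)·(2/7) = 1/7.
2: (-2)·(1/7) + (0)·(2/7) + (-2)·(2/7) + (3)·(2/7) = 0.
The best pure response is 1 with expected payoff 1/7.

1/7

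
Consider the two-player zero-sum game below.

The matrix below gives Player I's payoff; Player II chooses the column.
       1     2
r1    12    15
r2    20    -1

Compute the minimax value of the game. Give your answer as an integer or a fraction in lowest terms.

13

Row minima are 12 and -1, so Player I's maximin is 12; column maxima are 20 and 15, so Player II's minimax is 15. These differ, so the equilibrium is in mixed strategies.
Let Player I play r1 with probability p. Player II is indifferent when 12p + 20(1−p) = 15p − (1−p), giving p = 7/8.
Let Player II play 1 with probability q. Player I is indifferent when 12q + 15(1−q) = 20q − (1−q), giving q = 2/3.
The value is 12·(2/3) + (15)·(1/3) = 13.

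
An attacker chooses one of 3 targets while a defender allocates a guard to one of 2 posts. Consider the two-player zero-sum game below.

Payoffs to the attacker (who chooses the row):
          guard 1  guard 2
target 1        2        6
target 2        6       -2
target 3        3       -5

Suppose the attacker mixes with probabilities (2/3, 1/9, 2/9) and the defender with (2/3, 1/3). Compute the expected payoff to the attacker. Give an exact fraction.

8/3

Against (2/3, 1/3), each row's expected payoff is target 1: 10/3; target 2: 10/3; target 3: 1/3.
Taking the (2/3, 1/9, 2/9)-weighted average: (2/3)·(10/3) + (1/9)·(10/3) + (2/9)·(1/3) = 8/3.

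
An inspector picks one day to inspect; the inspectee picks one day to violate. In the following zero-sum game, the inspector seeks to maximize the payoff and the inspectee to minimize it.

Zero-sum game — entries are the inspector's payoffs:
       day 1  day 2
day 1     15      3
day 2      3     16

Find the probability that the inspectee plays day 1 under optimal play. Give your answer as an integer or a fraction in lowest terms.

13/25

Row minima are 3 and 3, so the inspector's maximin is 3; column maxima are 15 and 16, so the inspectee's minimax is 15. These differ, so the equilibrium is in mixed strategies.
Let the inspectee play day 1 with probability q. The inspector is indifferent when 15q + 3(1−q) = 3q + 16(1−q), giving q = 13/25.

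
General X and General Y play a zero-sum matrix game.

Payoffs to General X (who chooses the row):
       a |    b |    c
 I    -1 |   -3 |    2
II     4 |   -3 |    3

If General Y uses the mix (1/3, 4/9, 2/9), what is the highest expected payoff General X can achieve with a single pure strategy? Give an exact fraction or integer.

2/3

I: (-1)·(1/3) + (-3)·(4/9) + (2)·(2/9) = -11/9.
II: (4)·(1/3) + (-3)·(4/9) + (3)·(2/9) = 2/3.
The best pure response is II with expected payoff 2/3.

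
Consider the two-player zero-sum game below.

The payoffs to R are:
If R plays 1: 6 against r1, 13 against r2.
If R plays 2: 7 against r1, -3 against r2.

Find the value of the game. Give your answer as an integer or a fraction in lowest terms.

109/17

Row minima are 6 and -3, so R's maximin is 6; column maxima are 7 and 13, so C's minimax is 7. These differ, so the equilibrium is in mixed strategies.
Let R play 1 with probability p. C is indifferent when 6p + 7(1−p) = 13p − 3(1−p), giving p = 10/17.
Let C play r1 with probability q. R is indifferent when 6q + 13(1−q) = 7q − 3(1−q), giving q = 16/17.
The value is 6·(16/17) + (13)·(1/17) = 109/17.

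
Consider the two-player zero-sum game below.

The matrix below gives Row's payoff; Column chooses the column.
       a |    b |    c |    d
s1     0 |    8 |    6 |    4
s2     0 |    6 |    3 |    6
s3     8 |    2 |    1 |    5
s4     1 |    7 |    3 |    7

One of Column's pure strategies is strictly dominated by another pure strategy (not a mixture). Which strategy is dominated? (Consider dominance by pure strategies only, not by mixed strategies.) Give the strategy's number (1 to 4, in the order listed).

2

Column prefers columns that give Row less. Compare b with c: 6 < 8, 3 < 6, 1 < 2, 3 < 7.
So c strictly dominates b for Column; b is strictly dominated.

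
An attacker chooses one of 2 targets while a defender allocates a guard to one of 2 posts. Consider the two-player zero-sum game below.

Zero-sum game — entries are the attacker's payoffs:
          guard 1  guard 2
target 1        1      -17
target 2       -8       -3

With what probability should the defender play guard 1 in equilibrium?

Row minima are -17 and -8, so the attacker's maximin is -8; column maxima are 1 and -3, so the defender's minimax is -3. These differ, so the equilibrium is in mixed strategies.
Let the defender play guard 1 with probability q. The attacker is indifferent when q − 17(1−q) = −8q − 3(1−q), giving q = 14/23.

14/23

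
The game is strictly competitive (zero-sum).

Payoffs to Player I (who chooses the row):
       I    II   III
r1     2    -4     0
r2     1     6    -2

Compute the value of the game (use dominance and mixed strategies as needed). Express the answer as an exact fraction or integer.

-2/3

Column I is strictly dominated by III for Player II (it gives Player I more in every row).
The remaining 2×2 game on (r1, r2) × (II, III) has no saddle point. Let Player I play r1 with probability p; indifference gives −4p + 6(1−p) = −2(1−p), so p = 2/3.
Similarly Player II's optimal q on II is 1/6, and the value is -4·(1/6) + (0)·(5/6) = -2/3.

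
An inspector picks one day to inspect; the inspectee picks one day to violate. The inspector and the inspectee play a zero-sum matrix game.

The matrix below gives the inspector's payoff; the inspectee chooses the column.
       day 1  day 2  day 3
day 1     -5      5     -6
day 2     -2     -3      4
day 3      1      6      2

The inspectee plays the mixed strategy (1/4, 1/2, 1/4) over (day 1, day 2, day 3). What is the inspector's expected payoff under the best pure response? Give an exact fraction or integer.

15/4

day 1: (-5)·(1/4) + (5)·(1/2) + (-6)·(1/4) = -1/4.
day 2: (-2)·(1/4) + (-3)·(1/2) + (4)·(1/4) = -1.
day 3: (1)·(1/4) + (6)·(1/2) + (2)·(1/4) = 15/4.
The best pure response is day 3 with expected payoff 15/4.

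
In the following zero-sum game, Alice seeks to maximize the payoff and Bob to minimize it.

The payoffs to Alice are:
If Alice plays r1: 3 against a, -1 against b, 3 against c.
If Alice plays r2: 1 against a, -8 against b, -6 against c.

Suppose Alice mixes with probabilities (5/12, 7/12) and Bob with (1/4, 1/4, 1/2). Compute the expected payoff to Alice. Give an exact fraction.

-31/16

Against (1/4, 1/4, 1/2), each row's expected payoff is r1: 2; r2: -19/4.
Taking the (5/12, 7/12)-weighted average: (5/12)·(2) + (7/12)·(-19/4) = -31/16.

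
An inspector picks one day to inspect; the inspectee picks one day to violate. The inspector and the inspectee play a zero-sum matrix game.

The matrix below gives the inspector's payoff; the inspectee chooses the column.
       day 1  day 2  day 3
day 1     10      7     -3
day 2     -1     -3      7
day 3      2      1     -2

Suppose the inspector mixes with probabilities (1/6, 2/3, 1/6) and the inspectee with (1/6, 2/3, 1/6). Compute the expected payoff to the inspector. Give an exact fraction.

Against (1/6, 2/3, 1/6), each row's expected payoff is day 1: 35/6; day 2: -1; day 3: 2/3.
Taking the (1/6, 2/3, 1/6)-weighted average: (1/6)·(35/6) + (2/3)·(-1) + (1/6)·(2/3) = 5/12.

5/12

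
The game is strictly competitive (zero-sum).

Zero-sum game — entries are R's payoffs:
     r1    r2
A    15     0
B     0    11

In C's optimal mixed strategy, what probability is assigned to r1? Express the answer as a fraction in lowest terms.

Row minima are 0 and 0, so R's maximin is 0; column maxima are 15 and 11, so C's minimax is 11. These differ, so the equilibrium is in mixed strategies.
Let C play r1 with probability q. R is indifferent when 15q = 11(1−q), giving q = 11/26.

11/26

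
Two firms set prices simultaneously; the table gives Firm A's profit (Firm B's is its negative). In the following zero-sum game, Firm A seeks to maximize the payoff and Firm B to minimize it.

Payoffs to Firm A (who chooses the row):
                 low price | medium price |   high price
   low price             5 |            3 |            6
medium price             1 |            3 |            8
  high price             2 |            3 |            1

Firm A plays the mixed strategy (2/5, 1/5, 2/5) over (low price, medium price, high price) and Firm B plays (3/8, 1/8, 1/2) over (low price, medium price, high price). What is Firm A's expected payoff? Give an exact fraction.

Against (3/8, 1/8, 1/2), each row's expected payoff is low price: 21/4; medium price: 19/4; high price: 13/8.
Taking the (2/5, 1/5, 2/5)-weighted average: (2/5)·(21/4) + (1/5)·(19/4) + (2/5)·(13/8) = 37/10.

37/10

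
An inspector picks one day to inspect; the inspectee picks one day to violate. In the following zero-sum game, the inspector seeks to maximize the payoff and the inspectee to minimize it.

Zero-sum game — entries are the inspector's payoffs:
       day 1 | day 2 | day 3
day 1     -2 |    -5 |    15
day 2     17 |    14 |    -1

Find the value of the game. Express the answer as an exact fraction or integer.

41/7

Column day 1 is strictly dominated by day 2 for the inspectee (it gives the inspector more in every row).
The remaining 2×2 game on (day 1, day 2) × (day 2, day 3) has no saddle point. Let the inspector play day 1 with probability p; indifference gives −5p + 14(1−p) = 15p − (1−p), so p = 3/7.
Similarly the inspectee's optimal q on day 2 is 16/35, and the value is -5·(16/35) + (15)·(19/35) = 41/7.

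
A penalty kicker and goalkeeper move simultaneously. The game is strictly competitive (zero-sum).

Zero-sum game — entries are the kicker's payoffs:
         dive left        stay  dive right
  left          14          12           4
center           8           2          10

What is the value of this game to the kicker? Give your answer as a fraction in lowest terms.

7

Column dive left is strictly dominated by stay for the goalkeeper (it gives the kicker more in every row).
The remaining 2×2 game on (left, center) × (stay, dive right) has no saddle point. Let the kicker play left with probability p; indifference gives 12p + 2(1−p) = 4p + 10(1−p), so p = 1/2.
Similarly the goalkeeper's optimal q on stay is 3/8, and the value is 12·(3/8) + (4)·(5/8) = 7.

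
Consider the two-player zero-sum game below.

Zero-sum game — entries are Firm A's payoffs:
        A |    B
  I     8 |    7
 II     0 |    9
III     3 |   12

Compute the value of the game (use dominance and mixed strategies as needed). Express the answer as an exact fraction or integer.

Row II is strictly dominated by row III, so Firm A never plays it.
The remaining 2×2 game on (I, III) × (A, B) has no saddle point. Let Firm A play I with probability p; indifference gives 8p + 3(1−p) = 7p + 12(1−p), so p = 9/10.
Similarly Firm B's optimal q on A is 1/2, and the value is 8·(1/2) + (7)·(1/2) = 15/2.

15/2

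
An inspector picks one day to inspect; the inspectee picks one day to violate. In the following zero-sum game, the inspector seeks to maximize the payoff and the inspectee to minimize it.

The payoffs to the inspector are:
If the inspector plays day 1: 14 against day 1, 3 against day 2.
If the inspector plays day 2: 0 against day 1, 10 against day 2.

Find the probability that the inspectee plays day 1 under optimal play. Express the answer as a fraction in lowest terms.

1/3

Row minima are 3 and 0, so the inspector's maximin is 3; column maxima are 14 and 10, so the inspectee's minimax is 10. These differ, so the equilibrium is in mixed strategies.
Let the inspectee play day 1 with probability q. The inspector is indifferent when 14q + 3(1−q) = 10(1−q), giving q = 1/3.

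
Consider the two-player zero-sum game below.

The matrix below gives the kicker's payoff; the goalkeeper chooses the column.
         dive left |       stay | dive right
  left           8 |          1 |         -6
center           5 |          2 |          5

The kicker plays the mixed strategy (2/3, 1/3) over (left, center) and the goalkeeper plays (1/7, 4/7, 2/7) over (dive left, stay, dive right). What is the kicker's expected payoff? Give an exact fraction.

23/21

Against (1/7, 4/7, 2/7), each row's expected payoff is left: 0; center: 23/7.
Taking the (2/3, 1/3)-weighted average: (2/3)·(0) + (1/3)·(23/7) = 23/21.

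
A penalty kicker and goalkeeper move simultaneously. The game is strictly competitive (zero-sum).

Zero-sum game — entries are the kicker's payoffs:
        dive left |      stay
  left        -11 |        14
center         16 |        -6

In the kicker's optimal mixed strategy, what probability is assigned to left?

Row minima are -11 and -6, so the kicker's maximin is -6; column maxima are 16 and 14, so the goalkeeper's minimax is 14. These differ, so the equilibrium is in mixed strategies.
Let the kicker play left with probability p. The goalkeeper is indifferent when −11p + 16(1−p) = 14p − 6(1−p), giving p = 22/47.

22/47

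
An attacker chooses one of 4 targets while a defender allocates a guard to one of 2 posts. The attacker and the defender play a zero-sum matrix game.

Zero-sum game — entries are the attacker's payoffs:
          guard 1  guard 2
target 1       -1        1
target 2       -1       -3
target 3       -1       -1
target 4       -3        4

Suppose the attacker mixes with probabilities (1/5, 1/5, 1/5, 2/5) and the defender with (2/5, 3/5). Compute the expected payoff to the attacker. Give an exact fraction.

-3/25

Against (2/5, 3/5), each row's expected payoff is target 1: 1/5; target 2: -11/5; target 3: -1; target 4: 6/5.
Taking the (1/5, 1/5, 1/5, 2/5)-weighted average: (1/5)·(1/5) + (1/5)·(-11/5) + (1/5)·(-1) + (2/5)·(6/5) = -3/25.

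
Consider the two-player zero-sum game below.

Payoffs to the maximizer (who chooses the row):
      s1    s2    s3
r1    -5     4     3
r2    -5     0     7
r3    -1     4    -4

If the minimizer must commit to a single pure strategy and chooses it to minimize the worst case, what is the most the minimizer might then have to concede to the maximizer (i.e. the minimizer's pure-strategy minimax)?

-1

The worst case (largest entry) in each column is s1: -1, s2: 4, s3: 7.
The best (smallest) of these is -1.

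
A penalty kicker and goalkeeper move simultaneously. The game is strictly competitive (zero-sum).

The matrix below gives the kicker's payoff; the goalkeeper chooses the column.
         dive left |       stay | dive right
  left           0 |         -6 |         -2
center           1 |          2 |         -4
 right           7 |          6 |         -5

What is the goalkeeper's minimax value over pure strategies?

The worst case (largest entry) in each column is dive left: 7, stay: 6, dive right: -2.
The best (smallest) of these is -2.

-2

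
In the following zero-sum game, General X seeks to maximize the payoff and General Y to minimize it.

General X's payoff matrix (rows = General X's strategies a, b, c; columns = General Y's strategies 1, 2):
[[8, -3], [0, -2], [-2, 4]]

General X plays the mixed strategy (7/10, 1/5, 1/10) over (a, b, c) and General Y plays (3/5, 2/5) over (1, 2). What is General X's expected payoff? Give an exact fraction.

Against (3/5, 2/5), each row's expected payoff is a: 18/5; b: -4/5; c: 2/5.
Taking the (7/10, 1/5, 1/10)-weighted average: (7/10)·(18/5) + (1/5)·(-4/5) + (1/10)·(2/5) = 12/5.

12/5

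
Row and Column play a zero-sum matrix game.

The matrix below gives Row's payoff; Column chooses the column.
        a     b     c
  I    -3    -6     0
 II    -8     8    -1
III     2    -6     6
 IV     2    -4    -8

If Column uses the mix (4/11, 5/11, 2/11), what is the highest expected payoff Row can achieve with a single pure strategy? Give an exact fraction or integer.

I: (-3)·(4/11) + (-6)·(5/11) + (0)·(2/11) = -42/11.
II: (-8)·(4/11) + (8)·(5/11) + (-1)·(2/11) = 6/11.
III: (2)·(4/11) + (-6)·(5/11) + (6)·(2/11) = -10/11.
IV: (2)·(4/11) + (-4)·(5/11) + (-8)·(2/11) = -28/11.
The best pure response is II with expected payoff 6/11.

6/11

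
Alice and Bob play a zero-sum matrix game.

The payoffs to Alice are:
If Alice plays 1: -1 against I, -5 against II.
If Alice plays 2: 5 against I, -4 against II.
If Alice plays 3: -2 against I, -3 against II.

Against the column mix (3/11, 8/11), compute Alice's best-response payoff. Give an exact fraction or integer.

1: (-1)·(3/11) + (-5)·(8/11) = -43/11.
2: (5)·(3/11) + (-4)·(8/11) = -17/11.
3: (-2)·(3/11) + (-3)·(8/11) = -30/11.
The best pure response is 2 with expected payoff -17/11.

-17/11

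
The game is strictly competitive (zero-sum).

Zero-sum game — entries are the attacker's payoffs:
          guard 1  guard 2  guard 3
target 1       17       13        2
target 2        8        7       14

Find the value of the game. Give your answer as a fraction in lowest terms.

Column guard 1 is strictly dominated by guard 2 for the defender (it gives the attacker more in every row).
The remaining 2×2 game on (target 1, target 2) × (guard 2, guard 3) has no saddle point. Let the attacker play target 1 with probability p; indifference gives 13p + 7(1−p) = 2p + 14(1−p), so p = 7/18.
Similarly the defender's optimal q on guard 2 is 2/3, and the value is 13·(2/3) + (2)·(1/3) = 28/3.

28/3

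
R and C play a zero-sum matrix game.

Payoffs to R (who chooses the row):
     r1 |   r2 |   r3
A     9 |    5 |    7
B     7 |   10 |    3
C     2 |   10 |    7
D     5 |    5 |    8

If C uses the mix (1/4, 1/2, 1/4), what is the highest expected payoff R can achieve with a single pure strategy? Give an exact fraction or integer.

A: (9)·(1/4) + (5)·(1/2) + (7)·(1/4) = 13/2.
B: (7)·(1/4) + (10)·(1/2) + (3)·(1/4) = 15/2.
C: (2)·(1/4) + (10)·(1/2) + (7)·(1/4) = 29/4.
D: (5)·(1/4) + (5)·(1/2) + (8)·(1/4) = 23/4.
The best pure response is B with expected payoff 15/2.

15/2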